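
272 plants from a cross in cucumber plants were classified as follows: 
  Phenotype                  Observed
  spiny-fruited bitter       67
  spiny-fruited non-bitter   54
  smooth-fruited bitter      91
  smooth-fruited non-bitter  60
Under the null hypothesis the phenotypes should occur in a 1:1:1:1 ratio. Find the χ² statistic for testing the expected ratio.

The 1:1:1:1 ratio has 4 parts, so with N = 272 the expected counts are:
  spiny-fruited bitter: 272 × 1/4 = 68
  spiny-fruited non-bitter: 272 × 1/4 = 68
  smooth-fruited bitter: 272 × 1/4 = 68
  smooth-fruited non-bitter: 272 × 1/4 = 68
χ² = Σ (O − E)² / E
  spiny-fruited bitter: (67 − 68)² / 68 = 0.0147
  spiny-fruited non-bitter: (54 − 68)² / 68 = 2.8824
  smooth-fruited bitter: (91 − 68)² / 68 = 7.7794
  smooth-fruited non-bitter: (60 − 68)² / 68 = 0.9412
χ² = 0.0147 + 2.8824 + 7.7794 + 0.9412 = 11.6177 ≈ 11.618

11.618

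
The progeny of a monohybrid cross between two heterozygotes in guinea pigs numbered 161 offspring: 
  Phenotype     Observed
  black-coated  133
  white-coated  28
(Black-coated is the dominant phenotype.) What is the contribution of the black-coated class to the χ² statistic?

1.243

For a monohybrid cross between heterozygotes with complete dominance, the expected phenotypic ratio is 3:1.
Expected counts for N = 161 under a 3:1 ratio (total parts = 4):
  black-coated: 161 × 3/4 = 120.75
  white-coated: 161 × 1/4 = 40.25
Contribution of black-coated: (133 − 120.75)² / 120.75 = 1.2428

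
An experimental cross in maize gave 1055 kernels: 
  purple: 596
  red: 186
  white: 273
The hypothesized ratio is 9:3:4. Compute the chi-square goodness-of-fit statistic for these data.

1.041

Expected counts for N = 1055 under a 9:3:4 ratio (total parts = 16):
  purple: 1055 × 9/16 = 593.4375
  red: 1055 × 3/16 = 197.8125
  white: 1055 × 4/16 = 263.75
χ² = Σ (O − E)² / E
  purple: (596 − 593.4375)² / 593.4375 = 0.0111
  red: (186 − 197.8125)² / 197.8125 = 0.7054
  white: (273 − 263.75)² / 263.75 = 0.3244
χ² = 0.0111 + 0.7054 + 0.3244 = 1.0409 ≈ 1.041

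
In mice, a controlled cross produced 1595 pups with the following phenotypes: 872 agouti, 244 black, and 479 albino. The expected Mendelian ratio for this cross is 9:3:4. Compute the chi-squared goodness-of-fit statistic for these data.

Expected counts for N = 1595 under a 9:3:4 ratio (total parts = 16):
  agouti: 1595 × 9/16 = 897.1875
  black: 1595 × 3/16 = 299.0625
  albino: 1595 × 4/16 = 398.75
χ² = Σ (O − E)² / E
  agouti: (872 − 897.1875)² / 897.1875 = 0.7071
  black: (244 − 299.0625)² / 299.0625 = 10.1379
  albino: (479 − 398.75)² / 398.75 = 16.1506
χ² = 0.7071 + 10.1379 + 16.1506 = 26.9956 ≈ 26.996

26.996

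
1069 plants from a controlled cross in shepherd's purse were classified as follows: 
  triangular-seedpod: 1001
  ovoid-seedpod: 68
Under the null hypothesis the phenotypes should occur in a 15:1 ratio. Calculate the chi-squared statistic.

0.023

The 15:1 ratio has 16 parts, so with N = 1069 the expected counts are:
  triangular-seedpod: 1069 × 15/16 = 1002.1875
  ovoid-seedpod: 1069 × 1/16 = 66.8125
χ² = Σ (O − E)² / E
  triangular-seedpod: (1001 − 1002.1875)² / 1002.1875 = 0.0014
  ovoid-seedpod: (68 − 66.8125)² / 66.8125 = 0.0211
χ² = 0.0014 + 0.0211 = 0.0225 ≈ 0.023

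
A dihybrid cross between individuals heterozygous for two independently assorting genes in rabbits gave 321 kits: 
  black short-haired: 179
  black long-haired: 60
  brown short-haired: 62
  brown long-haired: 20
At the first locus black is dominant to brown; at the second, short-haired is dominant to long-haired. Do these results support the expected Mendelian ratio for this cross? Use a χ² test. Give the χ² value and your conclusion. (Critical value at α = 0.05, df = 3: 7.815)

0.069; consistent

A dihybrid F₂ with independent assortment and complete dominance at both loci gives a 9:3:3:1 phenotypic ratio.
Total ratio parts = 16. Expected numbers out of 321:
  black short-haired: 321 × 9/16 = 180.5625
  black long-haired: 321 × 3/16 = 60.1875
  brown short-haired: 321 × 3/16 = 60.1875
  brown long-haired: 321 × 1/16 = 20.0625
χ² = Σ (O − E)² / E
  black short-haired: (179 − 180.5625)² / 180.5625 = 0.0135
  black long-haired: (60 − 60.1875)² / 60.1875 = 0.0006
  brown short-haired: (62 − 60.1875)² / 60.1875 = 0.0546
  brown long-haired: (20 − 20.0625)² / 20.0625 = 0.0002
χ² = 0.0135 + 0.0006 + 0.0546 + 0.0002 = 0.0689 ≈ 0.069
Degrees of freedom = 4 − 1 = 3; critical value at α = 0.05 is 7.815.
Since 0.069 < 7.815, we fail to reject the null hypothesis — the data are consistent with the 9:3:3:1 ratio.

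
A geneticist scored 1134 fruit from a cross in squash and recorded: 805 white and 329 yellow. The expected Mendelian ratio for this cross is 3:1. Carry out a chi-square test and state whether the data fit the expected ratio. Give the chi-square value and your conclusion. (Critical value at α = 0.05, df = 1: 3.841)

Under the 3:1 hypothesis (Σ ratio = 4, N = 1134):
  white: 1134 × 3/4 = 850.5
  yellow: 1134 × 1/4 = 283.5
χ² = Σ (O − E)² / E
  white: (805 − 850.5)² / 850.5 = 2.4342
  yellow: (329 − 283.5)² / 283.5 = 7.3025
χ² = 2.4342 + 7.3025 = 9.7367 ≈ 9.737
Degrees of freedom = 2 − 1 = 1; critical value at α = 0.05 is 3.841.
Since 9.737 > 3.841, we reject the null hypothesis — the data do not fit the 3:1 ratio.

9.737; not consistent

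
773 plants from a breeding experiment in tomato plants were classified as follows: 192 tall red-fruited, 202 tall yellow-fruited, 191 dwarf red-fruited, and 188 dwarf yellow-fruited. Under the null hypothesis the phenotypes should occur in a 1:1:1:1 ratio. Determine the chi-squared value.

0.573

The 1:1:1:1 ratio has 4 parts, so with N = 773 the expected counts are:
  tall red-fruited: 773 × 1/4 = 193.25
  tall yellow-fruited: 773 × 1/4 = 193.25
  dwarf red-fruited: 773 × 1/4 = 193.25
  dwarf yellow-fruited: 773 × 1/4 = 193.25
χ² = Σ (O − E)² / E
  tall red-fruited: (192 − 193.25)² / 193.25 = 0.0081
  tall yellow-fruited: (202 − 193.25)² / 193.25 = 0.3962
  dwarf red-fruited: (191 − 193.25)² / 193.25 = 0.0262
  dwarf yellow-fruited: (188 − 193.25)² / 193.25 = 0.1426
χ² = 0.0081 + 0.3962 + 0.0262 + 0.1426 = 0.5731 ≈ 0.573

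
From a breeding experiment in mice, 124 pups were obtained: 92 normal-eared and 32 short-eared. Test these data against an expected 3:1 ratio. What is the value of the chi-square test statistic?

0.043

Total ratio parts = 4. Expected numbers out of 124:
  normal-eared: 124 × 3/4 = 93
  short-eared: 124 × 1/4 = 31
χ² = Σ (O − E)² / E
  normal-eared: (92 − 93)² / 93 = 0.0108
  short-eared: (32 − 31)² / 31 = 0.0323
χ² = 0.0108 + 0.0323 = 0.0431 ≈ 0.043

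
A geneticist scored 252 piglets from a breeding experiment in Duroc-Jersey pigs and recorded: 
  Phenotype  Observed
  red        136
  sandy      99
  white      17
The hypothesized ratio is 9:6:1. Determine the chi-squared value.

0.547

The 9:6:1 ratio has 16 parts, so with N = 252 the expected counts are:
  red: 252 × 9/16 = 141.75
  sandy: 252 × 6/16 = 94.5
  white: 252 × 1/16 = 15.75
χ² = Σ (O − E)² / E
  red: (136 − 141.75)² / 141.75 = 0.2332
  sandy: (99 − 94.5)² / 94.5 = 0.2143
  white: (17 − 15.75)² / 15.75 = 0.0992
χ² = 0.2332 + 0.2143 + 0.0992 = 0.5467 ≈ 0.547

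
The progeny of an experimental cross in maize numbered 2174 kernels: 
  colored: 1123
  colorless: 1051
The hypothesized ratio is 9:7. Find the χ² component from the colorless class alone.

10.488

Total ratio parts = 16. Expected numbers out of 2174:
  colored: 2174 × 9/16 = 1222.875
  colorless: 2174 × 7/16 = 951.125
Contribution of colorless: (1051 − 951.125)² / 951.125 = 10.4876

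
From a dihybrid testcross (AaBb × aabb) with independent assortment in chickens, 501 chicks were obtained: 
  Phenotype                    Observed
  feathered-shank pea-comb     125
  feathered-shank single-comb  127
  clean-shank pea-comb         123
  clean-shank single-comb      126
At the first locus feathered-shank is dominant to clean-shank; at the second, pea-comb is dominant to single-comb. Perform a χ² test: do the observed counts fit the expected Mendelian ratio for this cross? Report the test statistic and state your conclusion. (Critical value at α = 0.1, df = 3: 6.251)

0.070; consistent

A dihybrid testcross with independent assortment gives a 1:1:1:1 ratio.
Total ratio parts = 4. Expected numbers out of 501:
  feathered-shank pea-comb: 501 × 1/4 = 125.25
  feathered-shank single-comb: 501 × 1/4 = 125.25
  clean-shank pea-comb: 501 × 1/4 = 125.25
  clean-shank single-comb: 501 × 1/4 = 125.25
χ² = Σ (O − E)² / E
  feathered-shank pea-comb: (125 − 125.25)² / 125.25 = 0.0005
  feathered-shank single-comb: (127 − 125.25)² / 125.25 = 0.0245
  clean-shank pea-comb: (123 − 125.25)² / 125.25 = 0.0404
  clean-shank single-comb: (126 − 125.25)² / 125.25 = 0.0045
χ² = 0.0005 + 0.0245 + 0.0404 + 0.0045 = 0.0699 ≈ 0.070
Degrees of freedom = 4 − 1 = 3; critical value at α = 0.1 is 6.251.
Since 0.070 < 6.251, we fail to reject the null hypothesis — the data are consistent with the 1:1:1:1 ratio.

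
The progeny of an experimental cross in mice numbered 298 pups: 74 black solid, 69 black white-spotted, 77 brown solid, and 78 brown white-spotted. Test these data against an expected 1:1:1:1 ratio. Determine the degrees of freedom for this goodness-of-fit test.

A goodness-of-fit test with 4 phenotype classes has df = 4 − 1 = 3.

3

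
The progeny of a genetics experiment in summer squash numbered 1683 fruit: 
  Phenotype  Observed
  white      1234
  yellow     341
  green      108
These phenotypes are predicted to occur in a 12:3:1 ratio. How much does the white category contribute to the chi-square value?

0.632

Under the 12:3:1 hypothesis (Σ ratio = 16, N = 1683):
  white: 1683 × 12/16 = 1262.25
  yellow: 1683 × 3/16 = 315.5625
  green: 1683 × 1/16 = 105.1875
Contribution of white: (1234 − 1262.25)² / 1262.25 = 0.6323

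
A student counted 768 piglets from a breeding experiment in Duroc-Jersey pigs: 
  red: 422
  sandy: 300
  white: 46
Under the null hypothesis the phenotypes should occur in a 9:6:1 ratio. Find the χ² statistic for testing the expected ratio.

Under the 9:6:1 hypothesis (Σ ratio = 16, N = 768):
  red: 768 × 9/16 = 432
  sandy: 768 × 6/16 = 288
  white: 768 × 1/16 = 48
χ² = Σ (O − E)² / E
  red: (422 − 432)² / 432 = 0.2315
  sandy: (300 − 288)² / 288 = 0.5000
  white: (46 − 48)² / 48 = 0.0833
χ² = 0.2315 + 0.5000 + 0.0833 = 0.8148 ≈ 0.815

0.815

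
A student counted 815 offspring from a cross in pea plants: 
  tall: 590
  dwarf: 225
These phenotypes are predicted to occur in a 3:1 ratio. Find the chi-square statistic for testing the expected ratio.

2.955

Under the 3:1 hypothesis (Σ ratio = 4, N = 815):
  tall: 815 × 3/4 = 611.25
  dwarf: 815 × 1/4 = 203.75
χ² = Σ (O − E)² / E
  tall: (590 − 611.25)² / 611.25 = 0.7388
  dwarf: (225 − 203.75)² / 203.75 = 2.2163
χ² = 0.7388 + 2.2163 = 2.9551 ≈ 2.955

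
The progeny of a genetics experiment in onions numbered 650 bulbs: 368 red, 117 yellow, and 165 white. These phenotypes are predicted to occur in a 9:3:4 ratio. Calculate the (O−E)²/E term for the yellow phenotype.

0.195

Expected counts for N = 650 under a 9:3:4 ratio (total parts = 16):
  red: 650 × 9/16 = 365.625
  yellow: 650 × 3/16 = 121.875
  white: 650 × 4/16 = 162.5
Contribution of yellow: (117 − 121.875)² / 121.875 = 0.1950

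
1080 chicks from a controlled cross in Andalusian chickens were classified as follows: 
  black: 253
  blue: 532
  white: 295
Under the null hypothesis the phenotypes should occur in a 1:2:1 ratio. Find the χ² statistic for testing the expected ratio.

3.504

Expected counts for N = 1080 under a 1:2:1 ratio (total parts = 4):
  black: 1080 × 1/4 = 270
  blue: 1080 × 2/4 = 540
  white: 1080 × 1/4 = 270
χ² = Σ (O − E)² / E
  black: (253 − 270)² / 270 = 1.0704
  blue: (532 − 540)² / 540 = 0.1185
  white: (295 − 270)² / 270 = 2.3148
χ² = 1.0704 + 0.1185 + 2.3148 = 3.5037 ≈ 3.504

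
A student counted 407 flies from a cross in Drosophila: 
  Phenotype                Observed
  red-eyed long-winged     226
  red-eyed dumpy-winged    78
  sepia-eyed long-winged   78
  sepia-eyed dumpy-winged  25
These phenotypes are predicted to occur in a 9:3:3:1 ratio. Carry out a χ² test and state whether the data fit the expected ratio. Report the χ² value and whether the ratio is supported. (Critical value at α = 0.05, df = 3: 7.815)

Under the 9:3:3:1 hypothesis (Σ ratio = 16, N = 407):
  red-eyed long-winged: 407 × 9/16 = 228.9375
  red-eyed dumpy-winged: 407 × 3/16 = 76.3125
  sepia-eyed long-winged: 407 × 3/16 = 76.3125
  sepia-eyed dumpy-winged: 407 × 1/16 = 25.4375
χ² = Σ (O − E)² / E
  red-eyed long-winged: (226 − 228.9375)² / 228.9375 = 0.0377
  red-eyed dumpy-winged: (78 − 76.3125)² / 76.3125 = 0.0373
  sepia-eyed long-winged: (78 − 76.3125)² / 76.3125 = 0.0373
  sepia-eyed dumpy-winged: (25 − 25.4375)² / 25.4375 = 0.0075
χ² = 0.0377 + 0.0373 + 0.0373 + 0.0075 = 0.1198 ≈ 0.120
Degrees of freedom = 4 − 1 = 3; critical value at α = 0.05 is 7.815.
Since 0.120 < 7.815, we fail to reject the null hypothesis — the data are consistent with the 9:3:3:1 ratio.

0.120; consistent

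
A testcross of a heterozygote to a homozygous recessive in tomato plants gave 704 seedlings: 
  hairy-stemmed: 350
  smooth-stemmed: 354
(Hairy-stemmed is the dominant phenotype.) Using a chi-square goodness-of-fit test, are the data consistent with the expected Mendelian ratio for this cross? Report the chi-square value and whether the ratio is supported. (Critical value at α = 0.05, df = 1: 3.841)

0.023; consistent

A testcross of a heterozygote (Aa × aa) gives a 1:1 phenotypic ratio.
Under the 1:1 hypothesis (Σ ratio = 2, N = 704):
  hairy-stemmed: 704 × 1/2 = 352
  smooth-stemmed: 704 × 1/2 = 352
χ² = Σ (O − E)² / E
  hairy-stemmed: (350 − 352)² / 352 = 0.0114
  smooth-stemmed: (354 − 352)² / 352 = 0.0114
χ² = 0.0114 + 0.0114 = 0.0228 ≈ 0.023
Degrees of freedom = 2 − 1 = 1; critical value at α = 0.05 is 3.841.
Since 0.023 < 3.841, we fail to reject the null hypothesis — the data are consistent with the 1:1 ratio.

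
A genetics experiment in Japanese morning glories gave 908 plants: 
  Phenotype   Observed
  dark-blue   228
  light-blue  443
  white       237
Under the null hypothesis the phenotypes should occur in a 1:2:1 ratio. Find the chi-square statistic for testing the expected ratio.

0.711

Under the 1:2:1 hypothesis (Σ ratio = 4, N = 908):
  dark-blue: 908 × 1/4 = 227
  light-blue: 908 × 2/4 = 454
  white: 908 × 1/4 = 227
χ² = Σ (O − E)² / E
  dark-blue: (228 − 227)² / 227 = 0.0044
  light-blue: (443 − 454)² / 454 = 0.2665
  white: (237 − 227)² / 227 = 0.4405
χ² = 0.0044 + 0.2665 + 0.4405 = 0.7114 ≈ 0.711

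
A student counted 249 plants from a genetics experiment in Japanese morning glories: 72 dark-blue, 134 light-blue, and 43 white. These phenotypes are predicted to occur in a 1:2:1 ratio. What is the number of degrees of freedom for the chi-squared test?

2

A goodness-of-fit test with 3 phenotype classes has df = 3 − 1 = 2.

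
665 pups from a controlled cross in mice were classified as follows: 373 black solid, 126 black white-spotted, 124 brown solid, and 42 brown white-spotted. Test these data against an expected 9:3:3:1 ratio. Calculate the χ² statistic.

0.025

Total ratio parts = 16. Expected numbers out of 665:
  black solid: 665 × 9/16 = 374.0625
  black white-spotted: 665 × 3/16 = 124.6875
  brown solid: 665 × 3/16 = 124.6875
  brown white-spotted: 665 × 1/16 = 41.5625
χ² = Σ (O − E)² / E
  black solid: (373 − 374.0625)² / 374.0625 = 0.0030
  black white-spotted: (126 − 124.6875)² / 124.6875 = 0.0138
  brown solid: (124 − 124.6875)² / 124.6875 = 0.0038
  brown white-spotted: (42 − 41.5625)² / 41.5625 = 0.0046
χ² = 0.0030 + 0.0138 + 0.0038 + 0.0046 = 0.0252 ≈ 0.025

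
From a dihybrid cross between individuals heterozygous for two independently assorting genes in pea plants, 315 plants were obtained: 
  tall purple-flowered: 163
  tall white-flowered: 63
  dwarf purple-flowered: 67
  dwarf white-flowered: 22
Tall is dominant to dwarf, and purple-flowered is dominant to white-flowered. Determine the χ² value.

A dihybrid F₂ with independent assortment and complete dominance at both loci gives a 9:3:3:1 phenotypic ratio.
The 9:3:3:1 ratio has 16 parts, so with N = 315 the expected counts are:
  tall purple-flowered: 315 × 9/16 = 177.1875
  tall white-flowered: 315 × 3/16 = 59.0625
  dwarf purple-flowered: 315 × 3/16 = 59.0625
  dwarf white-flowered: 315 × 1/16 = 19.6875
χ² = Σ (O − E)² / E
  tall purple-flowered: (163 − 177.1875)² / 177.1875 = 1.1360
  tall white-flowered: (63 − 59.0625)² / 59.0625 = 0.2625
  dwarf purple-flowered: (67 − 59.0625)² / 59.0625 = 1.0667
  dwarf white-flowered: (22 − 19.6875)² / 19.6875 = 0.2716
χ² = 1.1360 + 0.2625 + 1.0667 + 0.2716 = 2.7368 ≈ 2.737

2.737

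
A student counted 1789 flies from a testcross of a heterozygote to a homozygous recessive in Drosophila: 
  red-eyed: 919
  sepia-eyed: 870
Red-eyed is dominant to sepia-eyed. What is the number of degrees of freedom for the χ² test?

1

A testcross of a heterozygote (Aa × aa) gives a 1:1 phenotypic ratio.
A goodness-of-fit test with 2 phenotype classes has df = 2 − 1 = 1.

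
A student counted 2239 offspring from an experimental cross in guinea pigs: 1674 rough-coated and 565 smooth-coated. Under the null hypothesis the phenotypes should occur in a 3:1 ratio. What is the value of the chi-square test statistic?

0.066

Expected counts for N = 2239 under a 3:1 ratio (total parts = 4):
  rough-coated: 2239 × 3/4 = 1679.25
  smooth-coated: 2239 × 1/4 = 559.75
χ² = Σ (O − E)² / E
  rough-coated: (1674 − 1679.25)² / 1679.25 = 0.0164
  smooth-coated: (565 − 559.75)² / 559.75 = 0.0492
χ² = 0.0164 + 0.0492 = 0.0656 ≈ 0.066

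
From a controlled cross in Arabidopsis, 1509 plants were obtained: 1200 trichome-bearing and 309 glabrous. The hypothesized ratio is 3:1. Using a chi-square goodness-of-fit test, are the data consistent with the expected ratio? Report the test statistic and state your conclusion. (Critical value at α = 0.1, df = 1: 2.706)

16.463; not consistent

Expected counts for N = 1509 under a 3:1 ratio (total parts = 4):
  trichome-bearing: 1509 × 3/4 = 1131.75
  glabrous: 1509 × 1/4 = 377.25
χ² = Σ (O − E)² / E
  trichome-bearing: (1200 − 1131.75)² / 1131.75 = 4.1158
  glabrous: (309 − 377.25)² / 377.25 = 12.3474
χ² = 4.1158 + 12.3474 = 16.4632 ≈ 16.463
Degrees of freedom = 2 − 1 = 1; critical value at α = 0.1 is 2.706.
Since 16.463 > 2.706, we reject the null hypothesis — the data do not fit the 3:1 ratio.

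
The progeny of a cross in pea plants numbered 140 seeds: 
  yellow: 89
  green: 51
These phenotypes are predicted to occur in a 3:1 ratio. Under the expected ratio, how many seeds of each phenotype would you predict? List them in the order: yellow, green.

Under the 3:1 hypothesis (Σ ratio = 4, N = 140):
  yellow: 140 × 3/4 = 105
  green: 140 × 1/4 = 35

105, 35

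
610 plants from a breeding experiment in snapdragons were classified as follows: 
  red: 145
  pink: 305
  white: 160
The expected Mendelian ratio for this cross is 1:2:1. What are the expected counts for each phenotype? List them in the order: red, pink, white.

Under the 1:2:1 hypothesis (Σ ratio = 4, N = 610):
  red: 610 × 1/4 = 152.5
  pink: 610 × 2/4 = 305
  white: 610 × 1/4 = 152.5

152.5, 305, 152.5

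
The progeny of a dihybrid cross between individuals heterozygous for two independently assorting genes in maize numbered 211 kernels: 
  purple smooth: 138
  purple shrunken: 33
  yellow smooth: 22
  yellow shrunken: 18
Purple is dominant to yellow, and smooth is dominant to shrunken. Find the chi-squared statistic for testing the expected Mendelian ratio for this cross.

13.784

A dihybrid F₂ with independent assortment and complete dominance at both loci gives a 9:3:3:1 phenotypic ratio.
Total ratio parts = 16. Expected numbers out of 211:
  purple smooth: 211 × 9/16 = 118.6875
  purple shrunken: 211 × 3/16 = 39.5625
  yellow smooth: 211 × 3/16 = 39.5625
  yellow shrunken: 211 × 1/16 = 13.1875
χ² = Σ (O − E)² / E
  purple smooth: (138 − 118.6875)² / 118.6875 = 3.1425
  purple shrunken: (33 − 39.5625)² / 39.5625 = 1.0886
  yellow smooth: (22 − 39.5625)² / 39.5625 = 7.7963
  yellow shrunken: (18 − 13.1875)² / 13.1875 = 1.7562
χ² = 3.1425 + 1.0886 + 7.7963 + 1.7562 = 13.7836 ≈ 13.784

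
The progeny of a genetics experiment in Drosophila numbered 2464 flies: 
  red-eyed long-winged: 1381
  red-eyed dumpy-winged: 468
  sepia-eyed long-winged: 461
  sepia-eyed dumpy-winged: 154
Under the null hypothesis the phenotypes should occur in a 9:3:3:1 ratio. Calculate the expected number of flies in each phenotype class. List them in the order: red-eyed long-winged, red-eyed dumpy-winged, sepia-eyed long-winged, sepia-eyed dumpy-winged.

1386, 462, 462, 154

Expected counts for N = 2464 under a 9:3:3:1 ratio (total parts = 16):
  red-eyed long-winged: 2464 × 9/16 = 1386
  red-eyed dumpy-winged: 2464 × 3/16 = 462
  sepia-eyed long-winged: 2464 × 3/16 = 462
  sepia-eyed dumpy-winged: 2464 × 1/16 = 154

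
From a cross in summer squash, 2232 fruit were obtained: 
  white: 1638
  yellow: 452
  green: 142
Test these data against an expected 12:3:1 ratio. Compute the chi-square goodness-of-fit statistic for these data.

Under the 12:3:1 hypothesis (Σ ratio = 16, N = 2232):
  white: 2232 × 12/16 = 1674
  yellow: 2232 × 3/16 = 418.5
  green: 2232 × 1/16 = 139.5
χ² = Σ (O − E)² / E
  white: (1638 − 1674)² / 1674 = 0.7742
  yellow: (452 − 418.5)² / 418.5 = 2.6816
  green: (142 − 139.5)² / 139.5 = 0.0448
χ² = 0.7742 + 2.6816 + 0.0448 = 3.5006 ≈ 3.501

3.501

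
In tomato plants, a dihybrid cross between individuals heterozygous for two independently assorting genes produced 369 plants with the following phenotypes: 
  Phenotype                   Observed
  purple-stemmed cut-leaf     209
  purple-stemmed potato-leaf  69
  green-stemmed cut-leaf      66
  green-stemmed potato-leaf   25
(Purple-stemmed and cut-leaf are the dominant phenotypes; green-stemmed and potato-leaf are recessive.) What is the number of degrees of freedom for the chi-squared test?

3

A dihybrid F₂ with independent assortment and complete dominance at both loci gives a 9:3:3:1 phenotypic ratio.
A goodness-of-fit test with 4 phenotype classes has df = 4 − 1 = 3.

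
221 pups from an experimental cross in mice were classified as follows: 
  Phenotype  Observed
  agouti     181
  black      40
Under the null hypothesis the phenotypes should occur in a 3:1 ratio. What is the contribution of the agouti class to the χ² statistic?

1.403

Total ratio parts = 4. Expected numbers out of 221:
  agouti: 221 × 3/4 = 165.75
  black: 221 × 1/4 = 55.25
Contribution of agouti: (181 − 165.75)² / 165.75 = 1.4031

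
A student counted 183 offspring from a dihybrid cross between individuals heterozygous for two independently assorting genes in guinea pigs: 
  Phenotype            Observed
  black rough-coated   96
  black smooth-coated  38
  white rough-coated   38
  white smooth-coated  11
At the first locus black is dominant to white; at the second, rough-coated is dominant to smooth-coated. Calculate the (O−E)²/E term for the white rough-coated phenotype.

0.396

A dihybrid F₂ with independent assortment and complete dominance at both loci gives a 9:3:3:1 phenotypic ratio.
Total ratio parts = 16. Expected numbers out of 183:
  black rough-coated: 183 × 9/16 = 102.9375
  black smooth-coated: 183 × 3/16 = 34.3125
  white rough-coated: 183 × 3/16 = 34.3125
  white smooth-coated: 183 × 1/16 = 11.4375
Contribution of white rough-coated: (38 − 34.3125)² / 34.3125 = 0.3963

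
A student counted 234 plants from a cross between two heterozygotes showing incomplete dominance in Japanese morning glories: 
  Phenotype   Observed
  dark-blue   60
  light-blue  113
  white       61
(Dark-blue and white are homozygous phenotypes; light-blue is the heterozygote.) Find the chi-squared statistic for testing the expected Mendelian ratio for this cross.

With incomplete dominance, a heterozygote × heterozygote cross gives a 1:2:1 phenotypic ratio.
Expected counts for N = 234 under a 1:2:1 ratio (total parts = 4):
  dark-blue: 234 × 1/4 = 58.5
  light-blue: 234 × 2/4 = 117
  white: 234 × 1/4 = 58.5
χ² = Σ (O − E)² / E
  dark-blue: (60 − 58.5)² / 58.5 = 0.0385
  light-blue: (113 − 117)² / 117 = 0.1368
  white: (61 − 58.5)² / 58.5 = 0.1068
χ² = 0.0385 + 0.1368 + 0.1068 = 0.2821 ≈ 0.282

0.282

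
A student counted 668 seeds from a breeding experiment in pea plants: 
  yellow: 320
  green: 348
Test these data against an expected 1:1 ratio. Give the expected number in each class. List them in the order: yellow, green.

The 1:1 ratio has 2 parts, so with N = 668 the expected counts are:
  yellow: 668 × 1/2 = 334
  green: 668 × 1/2 = 334

334, 334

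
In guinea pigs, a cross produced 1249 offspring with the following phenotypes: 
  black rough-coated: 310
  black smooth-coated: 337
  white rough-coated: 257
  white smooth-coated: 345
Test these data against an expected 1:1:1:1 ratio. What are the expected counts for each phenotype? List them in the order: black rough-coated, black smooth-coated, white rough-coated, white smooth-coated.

312.25, 312.25, 312.25, 312.25

Under the 1:1:1:1 hypothesis (Σ ratio = 4, N = 1249):
  black rough-coated: 1249 × 1/4 = 312.25
  black smooth-coated: 1249 × 1/4 = 312.25
  white rough-coated: 1249 × 1/4 = 312.25
  white smooth-coated: 1249 × 1/4 = 312.25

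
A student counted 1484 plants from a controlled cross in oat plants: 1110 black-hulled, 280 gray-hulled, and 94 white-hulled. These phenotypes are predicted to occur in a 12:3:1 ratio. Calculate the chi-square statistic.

The 12:3:1 ratio has 16 parts, so with N = 1484 the expected counts are:
  black-hulled: 1484 × 12/16 = 1113
  gray-hulled: 1484 × 3/16 = 278.25
  white-hulled: 1484 × 1/16 = 92.75
χ² = Σ (O − E)² / E
  black-hulled: (1110 − 1113)² / 1113 = 0.0081
  gray-hulled: (280 − 278.25)² / 278.25 = 0.0110
  white-hulled: (94 − 92.75)² / 92.75 = 0.0168
χ² = 0.0081 + 0.0110 + 0.0168 = 0.0359 ≈ 0.036

0.036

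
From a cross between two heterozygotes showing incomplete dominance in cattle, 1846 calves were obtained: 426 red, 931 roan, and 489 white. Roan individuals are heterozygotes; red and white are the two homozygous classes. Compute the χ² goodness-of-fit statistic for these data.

4.439

With incomplete dominance, a heterozygote × heterozygote cross gives a 1:2:1 phenotypic ratio.
Total ratio parts = 4. Expected numbers out of 1846:
  red: 1846 × 1/4 = 461.5
  roan: 1846 × 2/4 = 923
  white: 1846 × 1/4 = 461.5
χ² = Σ (O − E)² / E
  red: (426 − 461.5)² / 461.5 = 2.7308
  roan: (931 − 923)² / 923 = 0.0693
  white: (489 − 461.5)² / 461.5 = 1.6387
χ² = 2.7308 + 0.0693 + 1.6387 = 4.4388 ≈ 4.439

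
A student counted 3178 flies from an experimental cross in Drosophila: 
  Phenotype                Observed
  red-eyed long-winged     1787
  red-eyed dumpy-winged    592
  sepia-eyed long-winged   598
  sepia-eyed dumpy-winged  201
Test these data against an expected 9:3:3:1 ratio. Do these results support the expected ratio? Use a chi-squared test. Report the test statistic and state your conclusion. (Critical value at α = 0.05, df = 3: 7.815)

0.061; consistent

Expected counts for N = 3178 under a 9:3:3:1 ratio (total parts = 16):
  red-eyed long-winged: 3178 × 9/16 = 1787.625
  red-eyed dumpy-winged: 3178 × 3/16 = 595.875
  sepia-eyed long-winged: 3178 × 3/16 = 595.875
  sepia-eyed dumpy-winged: 3178 × 1/16 = 198.625
χ² = Σ (O − E)² / E
  red-eyed long-winged: (1787 − 1787.625)² / 1787.625 = 0.0002
  red-eyed dumpy-winged: (592 − 595.875)² / 595.875 = 0.0252
  sepia-eyed long-winged: (598 − 595.875)² / 595.875 = 0.0076
  sepia-eyed dumpy-winged: (201 − 198.625)² / 198.625 = 0.0284
χ² = 0.0002 + 0.0252 + 0.0076 + 0.0284 = 0.0614 ≈ 0.061
Degrees of freedom = 4 − 1 = 3; critical value at α = 0.05 is 7.815.
Since 0.061 < 7.815, we fail to reject the null hypothesis — the data are consistent with the 9:3:3:1 ratio.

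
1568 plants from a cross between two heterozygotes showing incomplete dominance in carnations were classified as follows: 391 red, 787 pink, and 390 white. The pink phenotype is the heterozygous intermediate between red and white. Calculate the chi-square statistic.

With incomplete dominance, a heterozygote × heterozygote cross gives a 1:2:1 phenotypic ratio.
Total ratio parts = 4. Expected numbers out of 1568:
  red: 1568 × 1/4 = 392
  pink: 1568 × 2/4 = 784
  white: 1568 × 1/4 = 392
χ² = Σ (O − E)² / E
  red: (391 − 392)² / 392 = 0.0026
  pink: (787 − 784)² / 784 = 0.0115
  white: (390 − 392)² / 392 = 0.0102
χ² = 0.0026 + 0.0115 + 0.0102 = 0.0243 ≈ 0.024

0.024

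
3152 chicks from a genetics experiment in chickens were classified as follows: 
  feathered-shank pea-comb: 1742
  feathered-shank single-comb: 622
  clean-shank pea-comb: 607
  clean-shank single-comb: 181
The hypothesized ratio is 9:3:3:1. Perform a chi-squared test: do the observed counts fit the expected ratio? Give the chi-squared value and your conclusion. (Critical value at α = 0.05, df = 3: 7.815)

The 9:3:3:1 ratio has 16 parts, so with N = 3152 the expected counts are:
  feathered-shank pea-comb: 3152 × 9/16 = 1773
  feathered-shank single-comb: 3152 × 3/16 = 591
  clean-shank pea-comb: 3152 × 3/16 = 591
  clean-shank single-comb: 3152 × 1/16 = 197
χ² = Σ (O − E)² / E
  feathered-shank pea-comb: (1742 − 1773)² / 1773 = 0.5420
  feathered-shank single-comb: (622 − 591)² / 591 = 1.6261
  clean-shank pea-comb: (607 − 591)² / 591 = 0.4332
  clean-shank single-comb: (181 − 197)² / 197 = 1.2995
χ² = 0.5420 + 1.6261 + 0.4332 + 1.2995 = 3.9008 ≈ 3.901
Degrees of freedom = 4 − 1 = 3; critical value at α = 0.05 is 7.815.
Since 3.901 < 7.815, we fail to reject the null hypothesis — the data are consistent with the 9:3:3:1 ratio.

3.901; consistent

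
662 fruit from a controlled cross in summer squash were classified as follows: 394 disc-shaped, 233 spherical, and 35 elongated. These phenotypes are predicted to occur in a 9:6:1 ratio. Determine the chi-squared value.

Total ratio parts = 16. Expected numbers out of 662:
  disc-shaped: 662 × 9/16 = 372.375
  spherical: 662 × 6/16 = 248.25
  elongated: 662 × 1/16 = 41.375
χ² = Σ (O − E)² / E
  disc-shaped: (394 − 372.375)² / 372.375 = 1.2558
  spherical: (233 − 248.25)² / 248.25 = 0.9368
  elongated: (35 − 41.375)² / 41.375 = 0.9823
χ² = 1.2558 + 0.9368 + 0.9823 = 3.1749 ≈ 3.175

3.175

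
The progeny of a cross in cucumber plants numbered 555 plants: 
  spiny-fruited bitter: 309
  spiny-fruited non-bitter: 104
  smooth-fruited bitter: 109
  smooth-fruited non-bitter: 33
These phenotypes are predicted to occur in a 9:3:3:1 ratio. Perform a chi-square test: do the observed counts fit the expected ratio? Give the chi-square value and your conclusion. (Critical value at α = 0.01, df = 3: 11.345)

Under the 9:3:3:1 hypothesis (Σ ratio = 16, N = 555):
  spiny-fruited bitter: 555 × 9/16 = 312.1875
  spiny-fruited non-bitter: 555 × 3/16 = 104.0625
  smooth-fruited bitter: 555 × 3/16 = 104.0625
  smooth-fruited non-bitter: 555 × 1/16 = 34.6875
χ² = Σ (O − E)² / E
  spiny-fruited bitter: (309 − 312.1875)² / 312.1875 = 0.0325
  spiny-fruited non-bitter: (104 − 104.0625)² / 104.0625 = 0.0000
  smooth-fruited bitter: (109 − 104.0625)² / 104.0625 = 0.2343
  smooth-fruited non-bitter: (33 − 34.6875)² / 34.6875 = 0.0821
χ² = 0.0325 + 0.0000 + 0.2343 + 0.0821 = 0.3489 ≈ 0.349
Degrees of freedom = 4 − 1 = 3; critical value at α = 0.01 is 11.345.
Since 0.349 < 11.345, we fail to reject the null hypothesis — the data are consistent with the 9:3:3:1 ratio.

0.349; consistent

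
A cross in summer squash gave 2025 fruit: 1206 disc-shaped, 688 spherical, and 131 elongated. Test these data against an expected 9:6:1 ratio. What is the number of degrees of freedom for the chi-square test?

A goodness-of-fit test with 3 phenotype classes has df = 3 − 1 = 2.

2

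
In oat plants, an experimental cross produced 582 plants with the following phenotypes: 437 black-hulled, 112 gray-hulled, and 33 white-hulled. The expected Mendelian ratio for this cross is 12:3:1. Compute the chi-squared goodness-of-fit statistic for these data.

Expected counts for N = 582 under a 12:3:1 ratio (total parts = 16):
  black-hulled: 582 × 12/16 = 436.5
  gray-hulled: 582 × 3/16 = 109.125
  white-hulled: 582 × 1/16 = 36.375
χ² = Σ (O − E)² / E
  black-hulled: (437 − 436.5)² / 436.5 = 0.0006
  gray-hulled: (112 − 109.125)² / 109.125 = 0.0757
  white-hulled: (33 − 36.375)² / 36.375 = 0.3131
χ² = 0.0006 + 0.0757 + 0.3131 = 0.3894 ≈ 0.389

0.389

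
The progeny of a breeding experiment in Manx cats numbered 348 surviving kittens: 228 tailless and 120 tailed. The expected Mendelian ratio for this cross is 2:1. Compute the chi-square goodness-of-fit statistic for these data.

The 2:1 ratio has 3 parts, so with N = 348 the expected counts are:
  tailless: 348 × 2/3 = 232
  tailed: 348 × 1/3 = 116
χ² = Σ (O − E)² / E
  tailless: (228 − 232)² / 232 = 0.0690
  tailed: (120 − 116)² / 116 = 0.1379
χ² = 0.0690 + 0.1379 = 0.2069 ≈ 0.207

0.207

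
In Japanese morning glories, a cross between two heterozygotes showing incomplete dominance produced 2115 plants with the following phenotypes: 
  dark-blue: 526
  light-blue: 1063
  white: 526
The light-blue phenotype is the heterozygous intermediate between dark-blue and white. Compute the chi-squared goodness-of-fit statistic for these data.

With incomplete dominance, a heterozygote × heterozygote cross gives a 1:2:1 phenotypic ratio.
Expected counts for N = 2115 under a 1:2:1 ratio (total parts = 4):
  dark-blue: 2115 × 1/4 = 528.75
  light-blue: 2115 × 2/4 = 1057.5
  white: 2115 × 1/4 = 528.75
χ² = Σ (O − E)² / E
  dark-blue: (526 − 528.75)² / 528.75 = 0.0143
  light-blue: (1063 − 1057.5)² / 1057.5 = 0.0286
  white: (526 − 528.75)² / 528.75 = 0.0143
χ² = 0.0143 + 0.0286 + 0.0143 = 0.0572 ≈ 0.057

0.057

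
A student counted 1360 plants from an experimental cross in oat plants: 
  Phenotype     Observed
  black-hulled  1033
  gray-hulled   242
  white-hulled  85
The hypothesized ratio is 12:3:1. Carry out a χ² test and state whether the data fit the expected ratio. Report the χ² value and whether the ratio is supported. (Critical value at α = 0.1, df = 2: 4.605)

0.828; consistent

Expected counts for N = 1360 under a 12:3:1 ratio (total parts = 16):
  black-hulled: 1360 × 12/16 = 1020
  gray-hulled: 1360 × 3/16 = 255
  white-hulled: 1360 × 1/16 = 85
χ² = Σ (O − E)² / E
  black-hulled: (1033 − 1020)² / 1020 = 0.1657
  gray-hulled: (242 − 255)² / 255 = 0.6627
  white-hulled: (85 − 85)² / 85 = 0.0000
χ² = 0.1657 + 0.6627 + 0.0000 = 0.8284 ≈ 0.828
Degrees of freedom = 3 − 1 = 2; critical value at α = 0.1 is 4.605.
Since 0.828 < 4.605, we fail to reject the null hypothesis — the data are consistent with the 12:3:1 ratio.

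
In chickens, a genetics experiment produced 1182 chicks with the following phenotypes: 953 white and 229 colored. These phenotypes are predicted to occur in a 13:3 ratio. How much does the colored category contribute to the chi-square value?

0.245

Total ratio parts = 16. Expected numbers out of 1182:
  white: 1182 × 13/16 = 960.375
  colored: 1182 × 3/16 = 221.625
Contribution of colored: (229 − 221.625)² / 221.625 = 0.2454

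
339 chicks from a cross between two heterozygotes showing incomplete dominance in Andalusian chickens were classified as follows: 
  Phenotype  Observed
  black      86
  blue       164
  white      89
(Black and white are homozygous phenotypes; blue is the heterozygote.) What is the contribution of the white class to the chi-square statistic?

With incomplete dominance, a heterozygote × heterozygote cross gives a 1:2:1 phenotypic ratio.
Expected counts for N = 339 under a 1:2:1 ratio (total parts = 4):
  black: 339 × 1/4 = 84.75
  blue: 339 × 2/4 = 169.5
  white: 339 × 1/4 = 84.75
Contribution of white: (89 − 84.75)² / 84.75 = 0.2131

0.213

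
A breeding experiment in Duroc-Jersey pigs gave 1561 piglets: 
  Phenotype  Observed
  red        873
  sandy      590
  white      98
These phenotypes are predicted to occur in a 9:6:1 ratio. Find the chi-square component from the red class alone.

0.029

Expected counts for N = 1561 under a 9:6:1 ratio (total parts = 16):
  red: 1561 × 9/16 = 878.0625
  sandy: 1561 × 6/16 = 585.375
  white: 1561 × 1/16 = 97.5625
Contribution of red: (873 − 878.0625)² / 878.0625 = 0.0292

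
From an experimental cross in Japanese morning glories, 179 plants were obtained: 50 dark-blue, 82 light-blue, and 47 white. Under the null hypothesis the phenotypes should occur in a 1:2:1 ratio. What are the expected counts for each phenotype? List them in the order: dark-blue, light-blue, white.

44.75, 89.5, 44.75

Expected counts for N = 179 under a 1:2:1 ratio (total parts = 4):
  dark-blue: 179 × 1/4 = 44.75
  light-blue: 179 × 2/4 = 89.5
  white: 179 × 1/4 = 44.75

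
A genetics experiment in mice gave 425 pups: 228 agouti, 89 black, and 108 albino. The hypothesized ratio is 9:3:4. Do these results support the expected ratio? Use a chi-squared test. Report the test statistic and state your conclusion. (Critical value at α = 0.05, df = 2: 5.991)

1.629; consistent

Expected counts for N = 425 under a 9:3:4 ratio (total parts = 16):
  agouti: 425 × 9/16 = 239.0625
  black: 425 × 3/16 = 79.6875
  albino: 425 × 4/16 = 106.25
χ² = Σ (O − E)² / E
  agouti: (228 − 239.0625)² / 239.0625 = 0.5119
  black: (89 − 79.6875)² / 79.6875 = 1.0883
  albino: (108 − 106.25)² / 106.25 = 0.0288
χ² = 0.5119 + 1.0883 + 0.0288 = 1.629
Degrees of freedom = 3 − 1 = 2; critical value at α = 0.05 is 5.991.
Since 1.629 < 5.991, we fail to reject the null hypothesis — the data are consistent with the 9:3:4 ratio.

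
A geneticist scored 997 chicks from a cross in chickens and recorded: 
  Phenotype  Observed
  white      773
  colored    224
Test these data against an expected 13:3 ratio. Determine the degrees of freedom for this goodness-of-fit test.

A goodness-of-fit test with 2 phenotype classes has df = 2 − 1 = 1.

1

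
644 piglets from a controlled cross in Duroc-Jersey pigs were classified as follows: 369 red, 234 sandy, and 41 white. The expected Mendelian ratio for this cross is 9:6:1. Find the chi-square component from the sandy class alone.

The 9:6:1 ratio has 16 parts, so with N = 644 the expected counts are:
  red: 644 × 9/16 = 362.25
  sandy: 644 × 6/16 = 241.5
  white: 644 × 1/16 = 40.25
Contribution of sandy: (234 − 241.5)² / 241.5 = 0.2329

0.233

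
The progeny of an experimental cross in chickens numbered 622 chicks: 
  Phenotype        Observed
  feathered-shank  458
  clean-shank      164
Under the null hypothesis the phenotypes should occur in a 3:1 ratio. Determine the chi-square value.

0.620

The 3:1 ratio has 4 parts, so with N = 622 the expected counts are:
  feathered-shank: 622 × 3/4 = 466.5
  clean-shank: 622 × 1/4 = 155.5
χ² = Σ (O − E)² / E
  feathered-shank: (458 − 466.5)² / 466.5 = 0.1549
  clean-shank: (164 − 155.5)² / 155.5 = 0.4646
χ² = 0.1549 + 0.4646 = 0.6195 ≈ 0.620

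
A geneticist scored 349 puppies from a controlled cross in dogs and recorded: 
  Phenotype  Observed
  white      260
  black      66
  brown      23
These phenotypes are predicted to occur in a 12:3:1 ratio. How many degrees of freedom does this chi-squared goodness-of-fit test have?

A goodness-of-fit test with 3 phenotype classes has df = 3 − 1 = 2.

2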